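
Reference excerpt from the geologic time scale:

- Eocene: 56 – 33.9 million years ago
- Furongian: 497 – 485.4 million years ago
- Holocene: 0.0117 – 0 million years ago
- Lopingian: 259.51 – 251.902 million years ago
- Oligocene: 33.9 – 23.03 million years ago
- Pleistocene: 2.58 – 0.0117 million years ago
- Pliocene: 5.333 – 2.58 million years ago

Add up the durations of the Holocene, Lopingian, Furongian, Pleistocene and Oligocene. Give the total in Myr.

Duration is start − end for each: (0.0117 − 0) + (259.51 − 251.902) + (497 − 485.4) + (2.58 − 0.0117) + (33.9 − 23.03).
That is 0.0117 + 7.608 + 11.6 + 2.5683 + 10.87, which totals 32.658 million years.

32.658 million years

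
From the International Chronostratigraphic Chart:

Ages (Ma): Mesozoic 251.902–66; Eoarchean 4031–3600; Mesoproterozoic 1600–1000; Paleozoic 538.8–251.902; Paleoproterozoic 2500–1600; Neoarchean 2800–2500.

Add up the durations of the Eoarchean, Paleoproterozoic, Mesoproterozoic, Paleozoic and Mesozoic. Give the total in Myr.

2403.8 million years

Duration is start − end for each: (4031 − 3600) + (2500 − 1600) + (1600 − 1000) + (538.8 − 251.902) + (251.902 − 66).
That is 431 + 900 + 600 + 286.898 + 185.902, which totals 2403.8 million years.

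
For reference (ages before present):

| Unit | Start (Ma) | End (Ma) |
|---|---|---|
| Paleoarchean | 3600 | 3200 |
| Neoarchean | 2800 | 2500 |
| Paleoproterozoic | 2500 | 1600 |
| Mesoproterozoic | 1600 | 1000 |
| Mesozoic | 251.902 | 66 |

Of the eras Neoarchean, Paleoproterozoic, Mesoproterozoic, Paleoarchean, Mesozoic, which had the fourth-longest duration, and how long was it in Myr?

Durations: Neoarchean 300; Paleoproterozoic 900; Mesoproterozoic 600; Paleoarchean 400; Mesozoic 185.902 Myr.
Sorted longest-first: Paleoproterozoic (900), Mesoproterozoic (600), Paleoarchean (400), Neoarchean (300), Mesozoic (185.902).
The fourth longest is Neoarchean at 300 Myr.

Neoarchean, 300 million years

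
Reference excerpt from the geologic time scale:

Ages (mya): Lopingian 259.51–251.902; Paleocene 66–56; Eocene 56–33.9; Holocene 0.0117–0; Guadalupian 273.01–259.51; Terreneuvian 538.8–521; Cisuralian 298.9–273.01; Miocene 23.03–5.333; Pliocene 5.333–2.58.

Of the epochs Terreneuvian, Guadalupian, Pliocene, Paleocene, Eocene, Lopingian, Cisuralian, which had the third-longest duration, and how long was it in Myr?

Terreneuvian, 17.8 million years

Start − end for each: Terreneuvian 538.8 − 521 = 17.8; Guadalupian 273.01 − 259.51 = 13.5; Pliocene 5.333 − 2.58 = 2.753; Paleocene 66 − 56 = 10; Eocene 56 − 33.9 = 22.1; Lopingian 259.51 − 251.902 = 7.608; Cisuralian 298.9 − 273.01 = 25.89.
Ranking these from longest: Cisuralian > Eocene > Terreneuvian > Guadalupian > Paleocene > Lopingian > Pliocene.
Position 3 in that ranking is Terreneuvian, which lasted 17.8 Myr.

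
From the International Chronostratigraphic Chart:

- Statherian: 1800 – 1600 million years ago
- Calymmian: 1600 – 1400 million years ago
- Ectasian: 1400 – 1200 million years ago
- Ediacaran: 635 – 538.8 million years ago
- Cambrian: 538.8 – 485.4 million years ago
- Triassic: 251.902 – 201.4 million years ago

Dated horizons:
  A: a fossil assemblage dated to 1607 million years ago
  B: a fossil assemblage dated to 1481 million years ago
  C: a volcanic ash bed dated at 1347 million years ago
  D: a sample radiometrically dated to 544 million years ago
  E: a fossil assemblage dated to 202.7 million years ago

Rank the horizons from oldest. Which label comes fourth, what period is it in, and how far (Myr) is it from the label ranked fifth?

Sorted oldest-first by Ma: A (1607), B (1481), C (1347), D (544), E (202.7).
The fourth oldest is D at 544 Ma, which lies in 635–538.8 Ma: the Ediacaran.
The fifth oldest is E at 202.7 Ma; separation = |544 − 202.7| = 341.3 Myr.

D, in the Ediacaran; 341.3 million years to E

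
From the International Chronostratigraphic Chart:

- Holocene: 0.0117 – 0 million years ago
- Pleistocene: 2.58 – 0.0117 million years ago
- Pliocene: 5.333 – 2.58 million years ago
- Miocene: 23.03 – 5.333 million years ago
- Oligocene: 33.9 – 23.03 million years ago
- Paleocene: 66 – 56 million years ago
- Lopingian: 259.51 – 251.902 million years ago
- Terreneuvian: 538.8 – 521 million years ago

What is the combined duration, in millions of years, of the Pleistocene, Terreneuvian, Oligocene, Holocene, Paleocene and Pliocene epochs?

Each duration: Pleistocene = 2.5683; Terreneuvian = 17.8; Oligocene = 10.87; Holocene = 0.0117; Paleocene = 10; Pliocene = 2.753.
Sum: 2.5683 + 17.8 + 10.87 + 0.0117 + 10 + 2.753 = 44.003 Myr.

44.003 million years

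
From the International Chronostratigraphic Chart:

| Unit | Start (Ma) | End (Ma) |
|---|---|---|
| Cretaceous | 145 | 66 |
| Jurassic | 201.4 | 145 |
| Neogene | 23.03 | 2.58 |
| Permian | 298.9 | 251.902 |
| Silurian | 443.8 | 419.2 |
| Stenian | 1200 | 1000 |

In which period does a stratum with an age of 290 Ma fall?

Permian

290 Ma lies between 298.9 and 251.902 Ma, so it falls in the Permian.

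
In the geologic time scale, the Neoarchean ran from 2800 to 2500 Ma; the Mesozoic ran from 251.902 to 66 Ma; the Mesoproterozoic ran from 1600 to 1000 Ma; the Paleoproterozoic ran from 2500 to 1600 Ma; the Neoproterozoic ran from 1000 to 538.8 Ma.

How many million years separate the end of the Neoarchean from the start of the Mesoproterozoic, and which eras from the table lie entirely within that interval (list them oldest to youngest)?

900 million years; Paleoproterozoic

End of Neoarchean = 2500 Ma; start of Mesoproterozoic = 1600 Ma.
Gap = 2500 − 1600 = 900 Myr.
Eras wholly inside 2500–1600 Ma: Paleoproterozoic (2500–1600).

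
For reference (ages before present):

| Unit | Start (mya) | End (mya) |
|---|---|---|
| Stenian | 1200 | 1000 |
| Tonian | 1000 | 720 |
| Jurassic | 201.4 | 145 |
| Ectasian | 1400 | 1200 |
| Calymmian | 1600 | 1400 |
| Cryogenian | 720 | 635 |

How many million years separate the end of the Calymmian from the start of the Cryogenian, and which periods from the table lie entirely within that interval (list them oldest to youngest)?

End of Calymmian = 1400 Ma; start of Cryogenian = 720 Ma.
Gap = 1400 − 720 = 680 Myr.
Periods wholly inside 1400–720 Ma: Ectasian (1400–1200), Stenian (1200–1000), Tonian (1000–720).

680 million years; Ectasian, Stenian, Tonian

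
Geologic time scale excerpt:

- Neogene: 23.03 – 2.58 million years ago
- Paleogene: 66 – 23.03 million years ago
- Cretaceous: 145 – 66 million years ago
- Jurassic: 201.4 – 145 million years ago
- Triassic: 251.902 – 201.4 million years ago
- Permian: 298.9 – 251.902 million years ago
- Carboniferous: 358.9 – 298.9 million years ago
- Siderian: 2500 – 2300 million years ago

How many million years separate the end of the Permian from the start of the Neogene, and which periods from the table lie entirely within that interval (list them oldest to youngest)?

228.872 million years; Triassic, Jurassic, Cretaceous, Paleogene

End of Permian = 251.902 Ma; start of Neogene = 23.03 Ma.
Gap = 251.902 − 23.03 = 228.872 Myr.
Periods wholly inside 251.902–23.03 Ma: Triassic (251.902–201.4), Jurassic (201.4–145), Cretaceous (145–66), Paleogene (66–23.03).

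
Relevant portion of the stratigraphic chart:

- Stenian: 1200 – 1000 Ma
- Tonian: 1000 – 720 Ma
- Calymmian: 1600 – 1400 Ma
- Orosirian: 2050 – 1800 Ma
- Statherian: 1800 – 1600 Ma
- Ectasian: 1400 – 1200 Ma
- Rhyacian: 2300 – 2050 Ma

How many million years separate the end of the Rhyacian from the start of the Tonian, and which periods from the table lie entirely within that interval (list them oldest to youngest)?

1050 million years; Orosirian, Statherian, Calymmian, Ectasian, Stenian

The Rhyacian closes at 2050 Ma and the Tonian opens at 1000 Ma, so the interval is 2050 − 1000 = 1050 Myr.
A period fits inside if it starts at or after 2050 Ma and ends at or before 1000 Ma; oldest first that gives Orosirian, Statherian, Calymmian, Ectasian, Stenian.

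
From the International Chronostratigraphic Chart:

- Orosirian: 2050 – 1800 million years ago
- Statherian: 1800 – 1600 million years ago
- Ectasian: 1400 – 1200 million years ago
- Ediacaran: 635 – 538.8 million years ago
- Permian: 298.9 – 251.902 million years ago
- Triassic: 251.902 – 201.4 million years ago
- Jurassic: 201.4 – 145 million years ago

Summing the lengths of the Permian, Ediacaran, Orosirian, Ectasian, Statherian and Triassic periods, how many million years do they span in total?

843.7 million years

Duration is start − end for each: (298.9 − 251.902) + (635 − 538.8) + (2050 − 1800) + (1400 − 1200) + (1800 − 1600) + (251.902 − 201.4).
That is 46.998 + 96.2 + 250 + 200 + 200 + 50.502, which totals 843.7 million years.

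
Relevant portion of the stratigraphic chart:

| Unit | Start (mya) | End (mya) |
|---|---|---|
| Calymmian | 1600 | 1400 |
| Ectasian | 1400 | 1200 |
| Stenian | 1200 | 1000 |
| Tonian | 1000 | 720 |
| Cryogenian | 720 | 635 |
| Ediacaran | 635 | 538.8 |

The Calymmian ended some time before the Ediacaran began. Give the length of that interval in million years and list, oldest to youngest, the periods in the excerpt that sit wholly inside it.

765 million years; Ectasian, Stenian, Tonian, Cryogenian

The Calymmian closes at 1400 Ma and the Ediacaran opens at 635 Ma, so the interval is 1400 − 635 = 765 Myr.
A period fits inside if it starts at or after 1400 Ma and ends at or before 635 Ma; oldest first that gives Ectasian, Stenian, Tonian, Cryogenian.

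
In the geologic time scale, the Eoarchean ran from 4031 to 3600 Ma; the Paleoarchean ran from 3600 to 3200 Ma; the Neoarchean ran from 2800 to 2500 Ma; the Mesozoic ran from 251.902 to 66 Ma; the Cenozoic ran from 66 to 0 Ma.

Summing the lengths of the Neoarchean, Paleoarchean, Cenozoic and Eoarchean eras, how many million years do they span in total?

Duration is start − end for each: (2800 − 2500) + (3600 − 3200) + (66 − 0) + (4031 − 3600).
That is 300 + 400 + 66 + 431, which totals 1197 million years.

1197 million years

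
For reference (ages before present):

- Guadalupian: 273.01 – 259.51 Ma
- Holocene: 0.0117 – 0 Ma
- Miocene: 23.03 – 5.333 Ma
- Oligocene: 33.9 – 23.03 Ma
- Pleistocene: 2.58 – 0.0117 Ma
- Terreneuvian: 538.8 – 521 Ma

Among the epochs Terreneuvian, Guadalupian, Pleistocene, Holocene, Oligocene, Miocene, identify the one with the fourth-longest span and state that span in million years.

Start − end for each: Terreneuvian 538.8 − 521 = 17.8; Guadalupian 273.01 − 259.51 = 13.5; Pleistocene 2.58 − 0.0117 = 2.5683; Holocene 0.0117 − 0 = 0.0117; Oligocene 33.9 − 23.03 = 10.87; Miocene 23.03 − 5.333 = 17.697.
Ranking these from longest: Terreneuvian > Miocene > Guadalupian > Oligocene > Pleistocene > Holocene.
Position 4 in that ranking is Oligocene, which lasted 10.87 Myr.

Oligocene, 10.87 million years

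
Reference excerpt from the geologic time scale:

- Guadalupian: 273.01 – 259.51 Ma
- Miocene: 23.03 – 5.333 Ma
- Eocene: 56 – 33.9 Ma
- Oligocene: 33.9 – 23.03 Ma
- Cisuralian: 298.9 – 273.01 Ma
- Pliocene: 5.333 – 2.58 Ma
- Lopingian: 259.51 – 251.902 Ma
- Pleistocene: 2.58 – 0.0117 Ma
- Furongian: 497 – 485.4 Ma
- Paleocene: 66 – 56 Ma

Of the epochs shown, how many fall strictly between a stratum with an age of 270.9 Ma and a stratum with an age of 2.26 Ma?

6

The older date is 270.9 Ma and the younger is 2.26 Ma.
Epochs with start < 270.9 and end > 2.26 Ma: Lopingian (259.51–251.902), Paleocene (66–56), Eocene (56–33.9), Oligocene (33.9–23.03), Miocene (23.03–5.333), Pliocene (5.333–2.58).
That is 6 complete epochs.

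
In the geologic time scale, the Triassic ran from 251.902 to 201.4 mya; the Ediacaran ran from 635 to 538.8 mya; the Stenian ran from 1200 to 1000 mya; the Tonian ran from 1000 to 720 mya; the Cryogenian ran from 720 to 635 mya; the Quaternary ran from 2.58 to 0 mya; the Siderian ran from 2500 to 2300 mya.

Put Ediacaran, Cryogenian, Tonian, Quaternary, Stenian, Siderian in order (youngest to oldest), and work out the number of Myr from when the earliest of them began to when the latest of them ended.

From the excerpt: Ediacaran 635–538.8; Cryogenian 720–635; Tonian 1000–720; Quaternary 2.58–0; Stenian 1200–1000; Siderian 2500–2300 (Ma).
Larger Ma is earlier, so the oldest is Siderian and the youngest is Quaternary; youngest to oldest: Quaternary, Ediacaran, Cryogenian, Tonian, Stenian, Siderian.
Oldest start 2500 minus youngest end 0 gives 2500 Myr overall.

Quaternary, Ediacaran, Cryogenian, Tonian, Stenian, Siderian; total span 2500 Myr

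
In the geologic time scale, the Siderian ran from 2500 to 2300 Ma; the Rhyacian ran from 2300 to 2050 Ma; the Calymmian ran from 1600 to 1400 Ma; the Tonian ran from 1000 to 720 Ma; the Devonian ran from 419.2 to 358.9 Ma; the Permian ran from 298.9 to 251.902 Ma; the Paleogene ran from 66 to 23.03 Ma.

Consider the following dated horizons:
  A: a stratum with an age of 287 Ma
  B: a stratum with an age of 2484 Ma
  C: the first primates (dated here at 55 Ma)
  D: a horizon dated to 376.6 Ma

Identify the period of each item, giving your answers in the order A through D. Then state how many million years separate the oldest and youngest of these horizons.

A — Permian; B — Siderian; C — Paleogene; D — Devonian; span 2429 million years

A: 287 Ma lies in 298.9–251.902 Ma, so Permian.
B: 2484 Ma lies in 2500–2300 Ma, so Siderian.
C: 55 Ma lies in 66–23.03 Ma, so Paleogene.
D: 376.6 Ma lies in 419.2–358.9 Ma, so Devonian.
Oldest = 2484 Ma, youngest = 55 Ma → span 2429 Myr.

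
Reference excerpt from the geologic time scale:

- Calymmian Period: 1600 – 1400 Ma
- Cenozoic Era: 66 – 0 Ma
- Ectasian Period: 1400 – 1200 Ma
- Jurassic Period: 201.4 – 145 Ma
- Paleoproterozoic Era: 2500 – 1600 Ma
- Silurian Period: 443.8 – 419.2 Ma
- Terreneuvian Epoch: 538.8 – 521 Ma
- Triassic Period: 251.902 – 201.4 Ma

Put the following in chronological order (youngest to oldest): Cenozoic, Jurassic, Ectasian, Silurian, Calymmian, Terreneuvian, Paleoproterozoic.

Cenozoic, then Jurassic, then Silurian, then Terreneuvian, then Ectasian, then Calymmian, then Paleoproterozoic

Read off each span (Ma): Cenozoic 66–0; Jurassic 201.4–145; Ectasian 1400–1200; Silurian 443.8–419.2; Calymmian 1600–1400; Terreneuvian 538.8–521; Paleoproterozoic 2500–1600.
Larger Ma is older, so oldest→youngest is Paleoproterozoic, Calymmian, Ectasian, Terreneuvian, Silurian, Jurassic, Cenozoic; reverse it for youngest→oldest.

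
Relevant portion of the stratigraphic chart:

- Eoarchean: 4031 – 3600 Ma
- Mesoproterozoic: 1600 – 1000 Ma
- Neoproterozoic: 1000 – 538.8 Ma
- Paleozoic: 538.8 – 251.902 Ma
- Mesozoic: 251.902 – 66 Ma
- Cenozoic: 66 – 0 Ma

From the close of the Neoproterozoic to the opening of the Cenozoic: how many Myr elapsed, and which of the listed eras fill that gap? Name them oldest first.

End of Neoproterozoic = 538.8 Ma; start of Cenozoic = 66 Ma.
Gap = 538.8 − 66 = 472.8 Myr.
Eras wholly inside 538.8–66 Ma: Paleozoic (538.8–251.902), Mesozoic (251.902–66).

472.8 million years; Paleozoic, Mesozoic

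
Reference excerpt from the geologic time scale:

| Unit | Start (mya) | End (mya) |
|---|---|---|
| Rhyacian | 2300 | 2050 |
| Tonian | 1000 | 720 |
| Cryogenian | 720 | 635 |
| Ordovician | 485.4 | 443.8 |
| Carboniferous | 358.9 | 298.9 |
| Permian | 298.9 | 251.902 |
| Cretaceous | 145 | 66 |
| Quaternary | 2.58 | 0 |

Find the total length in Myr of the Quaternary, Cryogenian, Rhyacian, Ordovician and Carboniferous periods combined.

439.18 million years

Duration is start − end for each: (2.58 − 0) + (720 − 635) + (2300 − 2050) + (485.4 − 443.8) + (358.9 − 298.9).
That is 2.58 + 85 + 250 + 41.6 + 60, which totals 439.18 million years.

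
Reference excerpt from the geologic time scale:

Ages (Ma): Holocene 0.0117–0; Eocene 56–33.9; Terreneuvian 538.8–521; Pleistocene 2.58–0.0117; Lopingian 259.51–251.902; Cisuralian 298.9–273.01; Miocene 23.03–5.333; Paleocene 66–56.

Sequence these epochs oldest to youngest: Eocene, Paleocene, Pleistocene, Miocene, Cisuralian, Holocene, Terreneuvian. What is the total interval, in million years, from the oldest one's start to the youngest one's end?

Terreneuvian → Cisuralian → Paleocene → Eocene → Miocene → Pleistocene → Holocene; total span 538.8 Myr

From the excerpt: Eocene 56–33.9; Paleocene 66–56; Pleistocene 2.58–0.0117; Miocene 23.03–5.333; Cisuralian 298.9–273.01; Holocene 0.0117–0; Terreneuvian 538.8–521 (Ma).
Larger Ma is earlier, so the oldest is Terreneuvian and the youngest is Holocene; oldest to youngest: Terreneuvian, Cisuralian, Paleocene, Eocene, Miocene, Pleistocene, Holocene.
Oldest start 538.8 minus youngest end 0 gives 538.8 Myr overall.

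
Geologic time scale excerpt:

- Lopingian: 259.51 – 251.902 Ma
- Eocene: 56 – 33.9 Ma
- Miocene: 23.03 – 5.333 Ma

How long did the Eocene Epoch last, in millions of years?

56 − 33.9 = 22.1 million years.

22.1 million years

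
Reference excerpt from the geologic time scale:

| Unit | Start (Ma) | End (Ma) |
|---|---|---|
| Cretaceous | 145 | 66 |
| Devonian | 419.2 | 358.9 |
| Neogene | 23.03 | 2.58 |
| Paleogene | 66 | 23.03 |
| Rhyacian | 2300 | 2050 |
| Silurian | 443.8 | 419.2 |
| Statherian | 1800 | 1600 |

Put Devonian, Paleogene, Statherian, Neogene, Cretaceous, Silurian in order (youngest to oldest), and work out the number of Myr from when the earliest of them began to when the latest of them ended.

Start ages (Ma): Statherian 1800, Silurian 443.8, Devonian 419.2, Cretaceous 145, Paleogene 66, Neogene 23.03.
Ordered youngest to oldest: Neogene, Paleogene, Cretaceous, Devonian, Silurian, Statherian.
Span = 1800 − 2.58 = 1797.42 Myr.

Neogene, Paleogene, Cretaceous, Devonian, Silurian, Statherian; total span 1797.42 Myr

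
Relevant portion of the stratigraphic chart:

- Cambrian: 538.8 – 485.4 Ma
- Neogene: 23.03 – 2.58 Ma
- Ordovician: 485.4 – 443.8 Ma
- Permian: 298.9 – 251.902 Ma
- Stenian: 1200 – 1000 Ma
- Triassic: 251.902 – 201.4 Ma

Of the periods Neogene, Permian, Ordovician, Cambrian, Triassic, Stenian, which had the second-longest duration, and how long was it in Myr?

Durations: Neogene 20.45; Permian 46.998; Ordovician 41.6; Cambrian 53.4; Triassic 50.502; Stenian 200 Myr.
Sorted longest-first: Stenian (200), Cambrian (53.4), Triassic (50.502), Permian (46.998), Ordovician (41.6), Neogene (20.45).
The second longest is Cambrian at 53.4 Myr.

Cambrian, 53.4 million years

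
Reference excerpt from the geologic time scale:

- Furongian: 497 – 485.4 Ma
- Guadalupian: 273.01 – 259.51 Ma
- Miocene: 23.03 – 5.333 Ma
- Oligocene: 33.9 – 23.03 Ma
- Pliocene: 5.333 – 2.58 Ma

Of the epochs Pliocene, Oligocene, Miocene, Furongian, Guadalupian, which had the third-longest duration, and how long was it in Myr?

Durations: Pliocene 2.753; Oligocene 10.87; Miocene 17.697; Furongian 11.6; Guadalupian 13.5 Myr.
Sorted longest-first: Miocene (17.697), Guadalupian (13.5), Furongian (11.6), Oligocene (10.87), Pliocene (2.753).
The third longest is Furongian at 11.6 Myr.

Furongian, 11.6 million years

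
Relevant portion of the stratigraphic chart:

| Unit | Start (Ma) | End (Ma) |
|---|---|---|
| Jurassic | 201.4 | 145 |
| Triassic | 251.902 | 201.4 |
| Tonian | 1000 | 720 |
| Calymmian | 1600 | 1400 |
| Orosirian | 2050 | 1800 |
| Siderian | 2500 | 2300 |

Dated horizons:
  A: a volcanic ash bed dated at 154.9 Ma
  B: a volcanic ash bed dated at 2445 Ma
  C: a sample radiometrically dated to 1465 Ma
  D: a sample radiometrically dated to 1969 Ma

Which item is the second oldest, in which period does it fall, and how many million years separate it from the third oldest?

Sorted oldest-first by Ma: B (2445), D (1969), C (1465), A (154.9).
The second oldest is D at 1969 Ma, which lies in 2050–1800 Ma: the Orosirian.
The third oldest is C at 1465 Ma; separation = |1969 − 1465| = 504 Myr.

D, in the Orosirian; 504 million years to C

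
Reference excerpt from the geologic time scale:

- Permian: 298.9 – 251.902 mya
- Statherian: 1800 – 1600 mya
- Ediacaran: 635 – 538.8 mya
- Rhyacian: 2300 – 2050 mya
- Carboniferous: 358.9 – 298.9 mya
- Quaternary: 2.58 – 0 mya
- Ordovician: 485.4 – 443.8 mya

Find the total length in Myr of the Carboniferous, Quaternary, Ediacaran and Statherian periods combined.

358.78 million years

Each duration: Carboniferous = 60; Quaternary = 2.58; Ediacaran = 96.2; Statherian = 200.
Sum: 60 + 2.58 + 96.2 + 200 = 358.78 Myr.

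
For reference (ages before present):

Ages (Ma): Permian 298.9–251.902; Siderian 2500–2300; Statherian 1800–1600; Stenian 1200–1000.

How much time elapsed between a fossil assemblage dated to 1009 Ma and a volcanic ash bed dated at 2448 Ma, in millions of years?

1439 million years

2448 − 1009 = 1439 million years.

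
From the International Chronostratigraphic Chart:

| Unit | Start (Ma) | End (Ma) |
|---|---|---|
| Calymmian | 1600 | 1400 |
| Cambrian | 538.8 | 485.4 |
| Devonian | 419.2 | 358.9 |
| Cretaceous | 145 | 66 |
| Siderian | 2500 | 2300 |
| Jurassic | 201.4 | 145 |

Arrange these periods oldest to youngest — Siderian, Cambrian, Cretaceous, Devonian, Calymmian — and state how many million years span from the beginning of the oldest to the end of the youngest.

Siderian → Calymmian → Cambrian → Devonian → Cretaceous; total span 2434 Myr

From the excerpt: Siderian 2500–2300; Cambrian 538.8–485.4; Cretaceous 145–66; Devonian 419.2–358.9; Calymmian 1600–1400 (Ma).
Larger Ma is earlier, so the oldest is Siderian and the youngest is Cretaceous; oldest to youngest: Siderian, Calymmian, Cambrian, Devonian, Cretaceous.
Oldest start 2500 minus youngest end 66 gives 2434 Myr overall.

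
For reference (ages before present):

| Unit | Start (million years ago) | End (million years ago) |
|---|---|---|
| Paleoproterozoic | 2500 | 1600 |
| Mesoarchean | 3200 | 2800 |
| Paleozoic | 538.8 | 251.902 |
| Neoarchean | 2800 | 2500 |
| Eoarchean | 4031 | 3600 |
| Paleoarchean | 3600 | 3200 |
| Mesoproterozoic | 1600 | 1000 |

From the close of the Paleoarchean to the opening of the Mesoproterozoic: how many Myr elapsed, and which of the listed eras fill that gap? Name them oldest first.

End of Paleoarchean = 3200 Ma; start of Mesoproterozoic = 1600 Ma.
Gap = 3200 − 1600 = 1600 Myr.
Eras wholly inside 3200–1600 Ma: Mesoarchean (3200–2800), Neoarchean (2800–2500), Paleoproterozoic (2500–1600).

1600 million years; Mesoarchean, Neoarchean, Paleoproterozoic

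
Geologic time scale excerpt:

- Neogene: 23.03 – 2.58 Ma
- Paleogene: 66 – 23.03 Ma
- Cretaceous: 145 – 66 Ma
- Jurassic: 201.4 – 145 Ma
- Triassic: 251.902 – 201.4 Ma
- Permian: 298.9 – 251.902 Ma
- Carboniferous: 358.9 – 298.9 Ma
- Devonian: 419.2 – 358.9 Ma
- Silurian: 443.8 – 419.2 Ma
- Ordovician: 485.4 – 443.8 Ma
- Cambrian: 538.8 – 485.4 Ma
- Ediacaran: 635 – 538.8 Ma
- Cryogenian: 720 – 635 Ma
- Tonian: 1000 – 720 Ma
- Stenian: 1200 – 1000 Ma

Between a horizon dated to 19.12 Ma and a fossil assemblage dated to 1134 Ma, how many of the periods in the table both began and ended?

13

1134 Ma sits inside the Stenian (1200–1000) and 19.12 Ma inside the Neogene (23.03–2.58); neither of those is wholly between the two dates.
The listed periods lying completely between them are Tonian, Cryogenian, Ediacaran, Cambrian, Ordovician, Silurian, Devonian, Carboniferous, Permian, Triassic, Jurassic, Cretaceous, Paleogene — 13 in all.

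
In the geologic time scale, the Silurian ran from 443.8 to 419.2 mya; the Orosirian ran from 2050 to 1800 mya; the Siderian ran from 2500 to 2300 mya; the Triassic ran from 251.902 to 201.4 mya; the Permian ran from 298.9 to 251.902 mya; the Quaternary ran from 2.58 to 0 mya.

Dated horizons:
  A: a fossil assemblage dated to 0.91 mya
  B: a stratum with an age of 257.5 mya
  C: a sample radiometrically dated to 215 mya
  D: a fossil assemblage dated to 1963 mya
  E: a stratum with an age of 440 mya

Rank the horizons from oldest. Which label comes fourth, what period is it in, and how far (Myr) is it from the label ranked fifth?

C, in the Triassic; 214.09 million years to A

Larger Ma means older, so oldest first: D 1963 > E 440 > B 257.5 > C 215 > A 0.91.
Counting 4 along gives C (215 Ma); the excerpt puts that inside the Triassic, 251.902–201.4 Ma.
Next in line is A (0.91 Ma), and 215 − 0.91 = 214.09 Myr.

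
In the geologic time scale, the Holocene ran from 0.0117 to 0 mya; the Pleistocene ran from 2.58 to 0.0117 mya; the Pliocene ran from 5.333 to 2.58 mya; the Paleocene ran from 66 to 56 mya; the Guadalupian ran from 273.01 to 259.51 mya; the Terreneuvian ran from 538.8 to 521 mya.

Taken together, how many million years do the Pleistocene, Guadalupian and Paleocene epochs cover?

Duration is start − end for each: (2.58 − 0.0117) + (273.01 − 259.51) + (66 − 56).
That is 2.5683 + 13.5 + 10, which totals 26.0683 million years.

26.0683 million years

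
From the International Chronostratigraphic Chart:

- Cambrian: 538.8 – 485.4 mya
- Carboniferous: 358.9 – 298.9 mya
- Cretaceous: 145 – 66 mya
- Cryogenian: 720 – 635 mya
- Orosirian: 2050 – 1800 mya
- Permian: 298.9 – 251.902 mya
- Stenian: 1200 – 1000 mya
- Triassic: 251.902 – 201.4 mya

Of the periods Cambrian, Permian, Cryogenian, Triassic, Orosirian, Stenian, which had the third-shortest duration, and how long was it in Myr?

Cambrian, 53.4 million years

Durations: Cambrian 53.4; Permian 46.998; Cryogenian 85; Triassic 50.502; Orosirian 250; Stenian 200 Myr.
Sorted shortest-first: Permian (46.998), Triassic (50.502), Cambrian (53.4), Cryogenian (85), Stenian (200), Orosirian (250).
The third shortest is Cambrian at 53.4 Myr.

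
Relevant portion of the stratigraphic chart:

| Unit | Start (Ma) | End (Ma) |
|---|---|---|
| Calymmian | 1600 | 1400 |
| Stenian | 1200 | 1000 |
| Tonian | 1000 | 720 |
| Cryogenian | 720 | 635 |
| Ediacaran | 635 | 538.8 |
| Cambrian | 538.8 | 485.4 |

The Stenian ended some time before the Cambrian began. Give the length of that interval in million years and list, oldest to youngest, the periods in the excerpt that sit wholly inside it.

461.2 million years; Tonian, Cryogenian, Ediacaran

The Stenian closes at 1000 Ma and the Cambrian opens at 538.8 Ma, so the interval is 1000 − 538.8 = 461.2 Myr.
A period fits inside if it starts at or after 1000 Ma and ends at or before 538.8 Ma; oldest first that gives Tonian, Cryogenian, Ediacaran.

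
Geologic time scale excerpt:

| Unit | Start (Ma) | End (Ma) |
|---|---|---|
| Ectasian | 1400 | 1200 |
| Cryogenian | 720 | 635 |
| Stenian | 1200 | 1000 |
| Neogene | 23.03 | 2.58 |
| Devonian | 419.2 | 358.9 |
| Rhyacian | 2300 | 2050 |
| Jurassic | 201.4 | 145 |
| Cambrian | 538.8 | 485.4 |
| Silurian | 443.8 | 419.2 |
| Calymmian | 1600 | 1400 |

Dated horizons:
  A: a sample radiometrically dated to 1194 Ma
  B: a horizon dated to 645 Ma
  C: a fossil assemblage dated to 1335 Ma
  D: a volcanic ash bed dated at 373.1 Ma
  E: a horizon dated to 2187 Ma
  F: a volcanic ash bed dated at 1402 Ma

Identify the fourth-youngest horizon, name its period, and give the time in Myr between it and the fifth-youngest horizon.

C, in the Ectasian; 67 million years to F

Smaller Ma means younger, so youngest first: D 373.1 < B 645 < A 1194 < C 1335 < F 1402 < E 2187.
Counting 4 along gives C (1335 Ma); the excerpt puts that inside the Ectasian, 1400–1200 Ma.
Next in line is F (1402 Ma), and 1402 − 1335 = 67 Myr.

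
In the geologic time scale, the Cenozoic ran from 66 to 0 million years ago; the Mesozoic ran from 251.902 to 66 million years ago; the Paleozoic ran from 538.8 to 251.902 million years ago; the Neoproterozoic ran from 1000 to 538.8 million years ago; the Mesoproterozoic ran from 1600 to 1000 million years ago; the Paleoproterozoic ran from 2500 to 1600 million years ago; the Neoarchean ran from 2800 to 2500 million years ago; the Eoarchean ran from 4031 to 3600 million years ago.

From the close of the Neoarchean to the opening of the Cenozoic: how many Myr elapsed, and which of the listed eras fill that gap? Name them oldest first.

The Neoarchean closes at 2500 Ma and the Cenozoic opens at 66 Ma, so the interval is 2500 − 66 = 2434 Myr.
An era fits inside if it starts at or after 2500 Ma and ends at or before 66 Ma; oldest first that gives Paleoproterozoic, Mesoproterozoic, Neoproterozoic, Paleozoic, Mesozoic.

2434 million years; Paleoproterozoic, Mesoproterozoic, Neoproterozoic, Paleozoic, Mesozoic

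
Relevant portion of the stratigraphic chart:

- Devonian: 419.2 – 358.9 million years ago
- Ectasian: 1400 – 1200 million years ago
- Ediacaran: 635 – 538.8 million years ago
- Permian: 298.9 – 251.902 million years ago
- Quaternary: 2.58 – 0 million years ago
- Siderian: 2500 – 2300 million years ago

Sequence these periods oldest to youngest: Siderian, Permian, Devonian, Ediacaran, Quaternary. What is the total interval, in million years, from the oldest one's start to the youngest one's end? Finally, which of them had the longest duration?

Siderian, Ediacaran, Devonian, Permian, Quaternary; total span 2500 Myr; longest is Siderian

Start ages (Ma): Siderian 2500, Ediacaran 635, Devonian 419.2, Permian 298.9, Quaternary 2.58.
Ordered oldest to youngest: Siderian, Ediacaran, Devonian, Permian, Quaternary.
Span = 2500 − 0 = 2500 Myr.
Durations: Permian 46.998, Devonian 60.3, Siderian 200, Ediacaran 96.2, Quaternary 2.58 → longest is Siderian (200 Myr).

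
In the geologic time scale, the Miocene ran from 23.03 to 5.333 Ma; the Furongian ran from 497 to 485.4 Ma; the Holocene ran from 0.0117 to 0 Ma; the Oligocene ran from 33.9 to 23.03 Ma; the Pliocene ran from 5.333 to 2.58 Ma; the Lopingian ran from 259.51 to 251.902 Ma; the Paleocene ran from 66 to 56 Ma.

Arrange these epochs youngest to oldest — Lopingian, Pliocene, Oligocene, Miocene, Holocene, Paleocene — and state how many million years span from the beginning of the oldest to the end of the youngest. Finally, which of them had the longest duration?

Holocene → Pliocene → Miocene → Oligocene → Paleocene → Lopingian; total span 259.51 Myr; longest is Miocene

Start ages (Ma): Lopingian 259.51, Paleocene 66, Oligocene 33.9, Miocene 23.03, Pliocene 5.333, Holocene 0.0117.
Ordered youngest to oldest: Holocene, Pliocene, Miocene, Oligocene, Paleocene, Lopingian.
Span = 259.51 − 0 = 259.51 Myr.
Durations: Miocene 17.697, Lopingian 7.608, Oligocene 10.87, Holocene 0.0117, Paleocene 10, Pliocene 2.753 → longest is Miocene (17.697 Myr).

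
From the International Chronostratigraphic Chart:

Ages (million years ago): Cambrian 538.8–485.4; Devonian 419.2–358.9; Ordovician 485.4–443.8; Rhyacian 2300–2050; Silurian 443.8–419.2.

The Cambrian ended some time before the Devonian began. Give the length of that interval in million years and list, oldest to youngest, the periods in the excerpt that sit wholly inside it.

66.2 million years; Ordovician, Silurian

The Cambrian closes at 485.4 Ma and the Devonian opens at 419.2 Ma, so the interval is 485.4 − 419.2 = 66.2 Myr.
A period fits inside if it starts at or after 485.4 Ma and ends at or before 419.2 Ma; oldest first that gives Ordovician, Silurian.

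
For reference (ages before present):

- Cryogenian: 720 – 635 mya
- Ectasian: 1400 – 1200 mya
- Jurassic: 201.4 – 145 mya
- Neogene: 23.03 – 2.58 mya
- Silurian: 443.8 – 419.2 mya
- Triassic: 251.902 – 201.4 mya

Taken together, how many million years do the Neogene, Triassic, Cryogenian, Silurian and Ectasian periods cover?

380.552 million years

Duration is start − end for each: (23.03 − 2.58) + (251.902 − 201.4) + (720 − 635) + (443.8 − 419.2) + (1400 − 1200).
That is 20.45 + 50.502 + 85 + 24.6 + 200, which totals 380.552 million years.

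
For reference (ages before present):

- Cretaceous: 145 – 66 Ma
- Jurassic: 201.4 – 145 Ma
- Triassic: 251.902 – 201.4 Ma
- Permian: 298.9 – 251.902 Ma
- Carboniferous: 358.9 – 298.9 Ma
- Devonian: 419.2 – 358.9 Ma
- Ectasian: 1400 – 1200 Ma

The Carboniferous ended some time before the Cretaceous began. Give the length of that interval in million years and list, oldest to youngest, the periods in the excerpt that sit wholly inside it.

End of Carboniferous = 298.9 Ma; start of Cretaceous = 145 Ma.
Gap = 298.9 − 145 = 153.9 Myr.
Periods wholly inside 298.9–145 Ma: Permian (298.9–251.902), Triassic (251.902–201.4), Jurassic (201.4–145).

153.9 million years; Permian, Triassic, Jurassic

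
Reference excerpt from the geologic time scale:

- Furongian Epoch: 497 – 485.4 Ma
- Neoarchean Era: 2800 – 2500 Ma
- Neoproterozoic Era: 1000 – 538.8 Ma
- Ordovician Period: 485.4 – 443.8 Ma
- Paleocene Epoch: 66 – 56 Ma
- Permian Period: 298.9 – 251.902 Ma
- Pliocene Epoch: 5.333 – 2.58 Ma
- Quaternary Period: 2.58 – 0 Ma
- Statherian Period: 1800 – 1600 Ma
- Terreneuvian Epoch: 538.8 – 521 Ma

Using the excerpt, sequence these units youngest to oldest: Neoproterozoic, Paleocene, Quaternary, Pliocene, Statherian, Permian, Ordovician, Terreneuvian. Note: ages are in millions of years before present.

The oldest of these is Statherian (starts 1800 Ma) and the youngest is Quaternary (ends 0 Ma).
In between, by decreasing start age: Neoproterozoic (1000), Terreneuvian (538.8), Ordovician (485.4), Permian (298.9), Paleocene (66), Pliocene (5.333).
Listing youngest first means reversing that sequence.

Quaternary → Pliocene → Paleocene → Permian → Ordovician → Terreneuvian → Neoproterozoic → Statherian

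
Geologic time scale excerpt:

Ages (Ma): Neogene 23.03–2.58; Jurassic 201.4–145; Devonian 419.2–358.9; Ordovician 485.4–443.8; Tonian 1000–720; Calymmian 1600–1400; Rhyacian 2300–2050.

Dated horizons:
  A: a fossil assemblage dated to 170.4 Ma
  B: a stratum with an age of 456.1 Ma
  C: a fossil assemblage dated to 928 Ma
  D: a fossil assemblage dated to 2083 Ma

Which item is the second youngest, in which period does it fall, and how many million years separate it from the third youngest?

Sorted youngest-first by Ma: A (170.4), B (456.1), C (928), D (2083).
The second youngest is B at 456.1 Ma, which lies in 485.4–443.8 Ma: the Ordovician.
The third youngest is C at 928 Ma; separation = |456.1 − 928| = 471.9 Myr.

B, in the Ordovician; 471.9 million years to C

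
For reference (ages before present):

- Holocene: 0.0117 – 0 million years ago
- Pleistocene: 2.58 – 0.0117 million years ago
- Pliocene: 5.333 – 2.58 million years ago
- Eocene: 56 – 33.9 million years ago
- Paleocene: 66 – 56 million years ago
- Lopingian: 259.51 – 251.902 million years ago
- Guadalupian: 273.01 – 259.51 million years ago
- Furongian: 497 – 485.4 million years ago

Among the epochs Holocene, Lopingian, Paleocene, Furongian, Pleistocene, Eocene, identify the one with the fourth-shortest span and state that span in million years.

Durations: Holocene 0.0117; Lopingian 7.608; Paleocene 10; Furongian 11.6; Pleistocene 2.5683; Eocene 22.1 Myr.
Sorted shortest-first: Holocene (0.0117), Pleistocene (2.5683), Lopingian (7.608), Paleocene (10), Furongian (11.6), Eocene (22.1).
The fourth shortest is Paleocene at 10 Myr.

Paleocene, 10 million years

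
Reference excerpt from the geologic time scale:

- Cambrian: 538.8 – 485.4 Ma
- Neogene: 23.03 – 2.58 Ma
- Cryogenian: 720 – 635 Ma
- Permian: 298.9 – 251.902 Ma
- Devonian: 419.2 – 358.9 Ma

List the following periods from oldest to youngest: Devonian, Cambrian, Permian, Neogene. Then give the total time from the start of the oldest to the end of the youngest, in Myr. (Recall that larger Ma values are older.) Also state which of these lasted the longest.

From the excerpt: Devonian 419.2–358.9; Cambrian 538.8–485.4; Permian 298.9–251.902; Neogene 23.03–2.58 (Ma).
Larger Ma is earlier, so the oldest is Cambrian and the youngest is Neogene; oldest to youngest: Cambrian, Devonian, Permian, Neogene.
Oldest start 538.8 minus youngest end 2.58 gives 536.22 Myr overall.
Individual lengths (start − end): Cambrian 53.4; Permian 46.998; Neogene 20.45; Devonian 60.3. The largest is Devonian at 60.3 Myr.

Cambrian → Devonian → Permian → Neogene; total span 536.22 Myr; longest is Devonian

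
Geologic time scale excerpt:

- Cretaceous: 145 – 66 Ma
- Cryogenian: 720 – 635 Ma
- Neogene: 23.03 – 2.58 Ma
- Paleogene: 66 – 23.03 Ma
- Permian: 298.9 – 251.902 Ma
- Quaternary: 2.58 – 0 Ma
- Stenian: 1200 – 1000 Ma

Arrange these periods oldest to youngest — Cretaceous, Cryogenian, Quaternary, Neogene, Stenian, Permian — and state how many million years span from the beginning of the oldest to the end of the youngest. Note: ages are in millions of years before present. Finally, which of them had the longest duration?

Stenian, Cryogenian, Permian, Cretaceous, Neogene, Quaternary; total span 1200 Myr; longest is Stenian

Start ages (Ma): Stenian 1200, Cryogenian 720, Permian 298.9, Cretaceous 145, Neogene 23.03, Quaternary 2.58.
Ordered oldest to youngest: Stenian, Cryogenian, Permian, Cretaceous, Neogene, Quaternary.
Span = 1200 − 0 = 1200 Myr.
Durations: Neogene 20.45, Cretaceous 79, Permian 46.998, Quaternary 2.58, Stenian 200, Cryogenian 85 → longest is Stenian (200 Myr).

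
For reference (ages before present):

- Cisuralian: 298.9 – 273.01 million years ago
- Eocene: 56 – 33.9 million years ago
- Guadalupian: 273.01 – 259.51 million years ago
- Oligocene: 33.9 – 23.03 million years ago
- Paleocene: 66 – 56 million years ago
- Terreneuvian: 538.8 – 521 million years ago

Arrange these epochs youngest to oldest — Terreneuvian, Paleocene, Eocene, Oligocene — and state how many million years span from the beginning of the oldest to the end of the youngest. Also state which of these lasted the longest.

Oligocene → Eocene → Paleocene → Terreneuvian; total span 515.77 Myr; longest is Eocene

Start ages (Ma): Terreneuvian 538.8, Paleocene 66, Eocene 56, Oligocene 33.9.
Ordered youngest to oldest: Oligocene, Eocene, Paleocene, Terreneuvian.
Span = 538.8 − 23.03 = 515.77 Myr.
Durations: Eocene 22.1, Paleocene 10, Terreneuvian 17.8, Oligocene 10.87 → longest is Eocene (22.1 Myr).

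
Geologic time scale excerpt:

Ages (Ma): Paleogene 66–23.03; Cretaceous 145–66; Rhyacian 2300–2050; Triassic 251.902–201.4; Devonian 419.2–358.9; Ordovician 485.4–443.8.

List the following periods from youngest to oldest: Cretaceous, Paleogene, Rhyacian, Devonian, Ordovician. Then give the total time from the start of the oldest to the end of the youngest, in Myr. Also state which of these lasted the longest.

From the excerpt: Cretaceous 145–66; Paleogene 66–23.03; Rhyacian 2300–2050; Devonian 419.2–358.9; Ordovician 485.4–443.8 (Ma).
Larger Ma is earlier, so the oldest is Rhyacian and the youngest is Paleogene; youngest to oldest: Paleogene, Cretaceous, Devonian, Ordovician, Rhyacian.
Oldest start 2300 minus youngest end 23.03 gives 2276.97 Myr overall.
Individual lengths (start − end): Rhyacian 250; Paleogene 42.97; Devonian 60.3; Cretaceous 79; Ordovician 41.6. The largest is Rhyacian at 250 Myr.

Paleogene → Cretaceous → Devonian → Ordovician → Rhyacian; total span 2276.97 Myr; longest is Rhyacian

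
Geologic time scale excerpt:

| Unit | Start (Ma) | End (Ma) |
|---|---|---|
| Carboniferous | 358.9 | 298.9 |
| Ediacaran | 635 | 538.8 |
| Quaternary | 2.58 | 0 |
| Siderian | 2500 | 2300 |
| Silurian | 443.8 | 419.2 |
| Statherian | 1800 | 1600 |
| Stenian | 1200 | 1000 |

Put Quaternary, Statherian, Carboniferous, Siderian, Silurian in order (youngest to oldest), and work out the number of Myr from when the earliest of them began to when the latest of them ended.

Quaternary, Carboniferous, Silurian, Statherian, Siderian; total span 2500 Myr

Start ages (Ma): Siderian 2500, Statherian 1800, Silurian 443.8, Carboniferous 358.9, Quaternary 2.58.
Ordered youngest to oldest: Quaternary, Carboniferous, Silurian, Statherian, Siderian.
Span = 2500 − 0 = 2500 Myr.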